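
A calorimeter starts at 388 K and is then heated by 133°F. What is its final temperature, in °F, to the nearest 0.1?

Initial temperature in Celsius: 388 - 273.15 = 114.8500°C.
The 133°F change is an interval, so only the factor 5/9 applies: +133 × 5/9 = +73.8889°C.
Final Celsius temperature: 114.8500 + 73.8889 = 188.7389°C.
In Fahrenheit: 188.7389 × 1.8 + 32 = 371.7°F.

371.7°F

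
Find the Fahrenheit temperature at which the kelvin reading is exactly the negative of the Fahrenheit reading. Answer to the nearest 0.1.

-164.2°F

Let F be the Fahrenheit reading. The kelvin reading is K = 5/9·F + 255.372.
Require K = -1·F: 5/9·F + 255.372 = -1·F.
(14/9)·F = -255.372  ⇒  F = -164.2.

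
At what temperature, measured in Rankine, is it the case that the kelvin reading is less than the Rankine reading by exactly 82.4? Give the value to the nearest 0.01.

185.40°R

Let R be the Rankine reading. The kelvin reading is K = 5/9·R.
Require K - R = -82.4: (-4/9)·R = -82.4.
R = (-82.4) / (-4/9) = 185.40.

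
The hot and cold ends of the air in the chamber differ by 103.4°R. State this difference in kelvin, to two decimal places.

An interval of 1°R corresponds to 5/9 K.
103.4 × 5/9 = 57.44.

57.44 K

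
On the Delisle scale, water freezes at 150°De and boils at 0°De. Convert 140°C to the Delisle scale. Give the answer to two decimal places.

-60.00°De

Linearly onto the Delisle scale: 150 + (140.0000 / 100) × (0 - 150) = -60.00°De.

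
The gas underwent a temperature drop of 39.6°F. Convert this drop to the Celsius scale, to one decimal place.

For a temperature interval the offset drops out; only the factor 5/9 applies.
39.6 × 5/9 = 22.0.

22.0°C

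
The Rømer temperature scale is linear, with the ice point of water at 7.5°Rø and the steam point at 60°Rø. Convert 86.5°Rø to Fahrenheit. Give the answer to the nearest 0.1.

302.9°F

Linear interpolation between the fixed points: C = (86.5 - 7.5) × 100 / (60 - 7.5) = 150.4762°C.
Then 150.4762 × 1.8 + 32 = 302.9°F.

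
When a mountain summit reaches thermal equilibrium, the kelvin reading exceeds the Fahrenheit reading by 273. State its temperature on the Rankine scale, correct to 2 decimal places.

420.01°R

Let x be the Fahrenheit reading; then the kelvin reading is 5/9·x + 255.372.
(5/9·x + 255.372) - x = 273  ⇒  (-4/9)·x = 17.6278  ⇒  x = -39.6625°F.
In Celsius: (-39.6625 - 32) × 5/9 = -39.8125°C.
In Rankine: -39.8125 × 1.8 + 491.67 = 420.01°R.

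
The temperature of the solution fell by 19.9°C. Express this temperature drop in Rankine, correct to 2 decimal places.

An interval of 1°C corresponds to 1.8°R.
19.9 × 1.8 = 35.82.

35.82°R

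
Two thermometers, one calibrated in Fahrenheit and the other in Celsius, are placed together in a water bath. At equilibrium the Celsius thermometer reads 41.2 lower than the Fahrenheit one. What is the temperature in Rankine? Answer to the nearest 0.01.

512.37°R

Let x be the Fahrenheit reading; then the Celsius reading is 5/9·x - 17.7778.
(5/9·x - 17.7778) - x = -41.2  ⇒  (-4/9)·x = -23.4222  ⇒  x = 52.7000°F.
In Celsius: (52.7 - 32) × 5/9 = 11.5000°C.
In Rankine: 11.5000 × 1.8 + 491.67 = 512.37°R.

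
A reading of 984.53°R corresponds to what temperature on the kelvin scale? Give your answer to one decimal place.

547.0 K

In Celsius: (984.53 - 491.67) × 5/9 = 273.8111°C.
In kelvin: 273.8111 + 273.15 = 547.0 K.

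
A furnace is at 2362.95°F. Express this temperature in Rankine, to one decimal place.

In Celsius: (2362.95 - 32) × 5/9 = 1294.9722°C.
In Rankine: 1294.9722 × 1.8 + 491.67 = 2822.6°R.

2822.6°R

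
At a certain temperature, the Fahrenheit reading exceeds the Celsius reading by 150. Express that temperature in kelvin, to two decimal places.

420.65 K

Let x be the Fahrenheit reading; then the Celsius reading is 5/9·x - 17.7778.
(5/9·x - 17.7778) - x = -150  ⇒  (-4/9)·x = -132.222  ⇒  x = 297.5000°F.
In Celsius: (297.5 - 32) × 5/9 = 147.5000°C.
In kelvin: 147.5000 + 273.15 = 420.65 K.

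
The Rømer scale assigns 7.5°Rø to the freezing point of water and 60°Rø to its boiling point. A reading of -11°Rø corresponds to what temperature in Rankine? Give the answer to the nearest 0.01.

Linear interpolation between the fixed points: C = (-11 - 7.5) × 100 / (60 - 7.5) = -35.2381°C.
Then -35.2381 × 1.8 + 491.67 = 428.24°R.

428.24°R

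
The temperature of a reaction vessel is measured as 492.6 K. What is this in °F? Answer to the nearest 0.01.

In Celsius: 492.6 - 273.15 = 219.4500°C.
In Fahrenheit: 219.4500 × 1.8 + 32 = 427.01°F.

427.01°F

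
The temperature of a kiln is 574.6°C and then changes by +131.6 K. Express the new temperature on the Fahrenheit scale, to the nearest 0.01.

The 131.6 K change is an interval; Kelvin and Celsius degrees are the same size, so ΔC = +131.6°C.
Final Celsius temperature: 574.6000 + 131.6000 = 706.2000°C.
In Fahrenheit: 706.2000 × 1.8 + 32 = 1303.16°F.

1303.16°F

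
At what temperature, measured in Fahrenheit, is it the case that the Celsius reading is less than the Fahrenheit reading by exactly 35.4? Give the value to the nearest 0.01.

39.65°F

Let F be the Fahrenheit reading. The Celsius reading is C = 5/9·F - 17.7778.
Require C - F = -35.4: (-4/9)·F - 17.7778 = -35.4.
F = (-35.4 + 17.7778) / (-4/9) = 39.65.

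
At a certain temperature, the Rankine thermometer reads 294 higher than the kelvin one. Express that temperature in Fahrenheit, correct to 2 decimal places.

201.83°F

Let x be the kelvin reading; then the Rankine reading is 1.8·x.
(1.8·x) - x = 294  ⇒  (0.8)·x = 294  ⇒  x = 367.5000 K.
In Celsius: 367.5 - 273.15 = 94.3500°C.
In Fahrenheit: 94.3500 × 1.8 + 32 = 201.83°F.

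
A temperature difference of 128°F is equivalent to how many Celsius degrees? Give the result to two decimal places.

An interval of 1°F corresponds to 5/9°C.
128 × 5/9 = 71.11.

71.11°C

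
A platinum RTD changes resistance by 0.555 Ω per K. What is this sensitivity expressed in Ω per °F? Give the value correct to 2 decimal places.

The quantity depends on a temperature interval, so only the ratio of degree sizes applies; the offset between the scales is irrelevant.
A change of 1°F is a change of 5/9 K, so per °F the value is 0.555 × 5/9 = 0.31.

0.31 Ω per °F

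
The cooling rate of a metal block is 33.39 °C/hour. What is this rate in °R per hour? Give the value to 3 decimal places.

60.102 °R/hour

Since only a temperature interval is involved, the additive offset between the scales drops out.
A change of 1°C is a change of 1.8°R, so 33.39 × 1.8 = 60.102.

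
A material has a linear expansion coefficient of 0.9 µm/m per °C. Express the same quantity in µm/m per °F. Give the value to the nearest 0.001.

0.500 µm/m per °F

The quantity depends on a temperature interval, so only the ratio of degree sizes applies; the offset between the scales is irrelevant.
A change of 1°F is a change of 5/9°C, so per °F the value is 0.9 × 5/9 = 0.500.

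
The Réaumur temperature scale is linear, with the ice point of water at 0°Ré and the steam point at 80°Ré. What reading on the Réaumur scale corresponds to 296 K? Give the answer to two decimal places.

18.28°Ré

First in Celsius: 296 - 273.15 = 22.8500°C.
Linearly onto the Réaumur scale: 0 + (22.8500 / 100) × (80 - 0) = 18.28°Ré.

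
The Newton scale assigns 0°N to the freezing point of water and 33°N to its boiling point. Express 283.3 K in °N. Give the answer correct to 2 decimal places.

3.35°N

First in Celsius: 283.3 - 273.15 = 10.1500°C.
Linearly onto the Newton scale: 0 + (10.1500 / 100) × (33 - 0) = 3.35°N.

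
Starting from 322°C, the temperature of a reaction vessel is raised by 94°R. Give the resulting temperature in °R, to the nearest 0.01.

1165.27°R

The 94°R change is an interval, so only the factor 5/9 applies: +94 × 5/9 = +52.2222°C.
Final Celsius temperature: 322.0000 + 52.2222 = 374.2222°C.
In Rankine: 374.2222 × 1.8 + 491.67 = 1165.27°R.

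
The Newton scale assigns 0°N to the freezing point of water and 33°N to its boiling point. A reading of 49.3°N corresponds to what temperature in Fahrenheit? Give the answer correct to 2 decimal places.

Linear interpolation between the fixed points: C = (49.3 - 0) × 100 / (33 - 0) = 149.3939°C.
Then 149.3939 × 1.8 + 32 = 300.91°F.

300.91°F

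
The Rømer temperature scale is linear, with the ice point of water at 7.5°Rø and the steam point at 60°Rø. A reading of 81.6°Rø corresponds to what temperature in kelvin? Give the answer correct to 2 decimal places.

Linear interpolation between the fixed points: C = (81.6 - 7.5) × 100 / (60 - 7.5) = 141.1429°C.
Then 141.1429 + 273.15 = 414.29 K.

414.29 K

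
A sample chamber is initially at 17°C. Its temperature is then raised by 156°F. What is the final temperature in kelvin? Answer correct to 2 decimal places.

376.82 K

The 156°F change is an interval, so only the factor 5/9 applies: +156 × 5/9 = +86.6667°C.
Final Celsius temperature: 17.0000 + 86.6667 = 103.6667°C.
In kelvin: 103.6667 + 273.15 = 376.82 K.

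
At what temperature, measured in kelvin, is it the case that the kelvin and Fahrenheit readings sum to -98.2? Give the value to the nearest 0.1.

129.1 K

Let K be the kelvin reading. The Fahrenheit reading is F = 1.8·K - 459.67.
Require K + F = -98.2: (2.8)·K - 459.67 = -98.2.
K = (-98.2 + 459.67) / (2.8) = 129.1.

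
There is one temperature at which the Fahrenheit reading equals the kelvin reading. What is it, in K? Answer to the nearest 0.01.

574.59 K

Let K be the kelvin reading. The Fahrenheit reading is F = 1.8·K - 459.67.
Set F = K: 1.8·K - 459.67 = K.
(0.8)·K = 459.67  ⇒  K = 574.59.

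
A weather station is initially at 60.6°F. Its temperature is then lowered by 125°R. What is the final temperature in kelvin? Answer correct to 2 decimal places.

Initial temperature in Celsius: (60.6 - 32) × 5/9 = 15.8889°C.
The 125°R change is an interval, so only the factor 5/9 applies: -125 × 5/9 = -69.4444°C.
Final Celsius temperature: 15.8889 - 69.4444 = -53.5556°C.
In kelvin: -53.5556 + 273.15 = 219.59 K.

219.59 K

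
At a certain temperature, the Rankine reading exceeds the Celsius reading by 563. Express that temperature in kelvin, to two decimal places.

362.31 K

Let x be the Celsius reading; then the Rankine reading is 1.8·x + 491.67.
(1.8·x + 491.67) - x = 563  ⇒  (0.8)·x = 71.33  ⇒  x = 89.1625°C.
In kelvin: 89.1625 + 273.15 = 362.31 K.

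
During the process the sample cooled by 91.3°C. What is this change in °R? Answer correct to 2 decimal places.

An interval of 1°C corresponds to 1.8°R.
91.3 × 1.8 = 164.34.

164.34°R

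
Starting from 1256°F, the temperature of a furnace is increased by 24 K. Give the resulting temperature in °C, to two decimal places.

Initial temperature in Celsius: (1256 - 32) × 5/9 = 680.0000°C.
The 24 K change is an interval; Kelvin and Celsius degrees are the same size, so ΔC = +24°C.
Final Celsius temperature: 680.0000 + 24.0000 = 704.0000°C.

704.00°C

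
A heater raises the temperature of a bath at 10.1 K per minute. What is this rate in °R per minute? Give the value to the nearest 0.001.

18.180 °R/minute

The quantity depends on a temperature interval, so only the ratio of degree sizes applies; the offset between the scales is irrelevant.
A change of 1 K is a change of 1.8°R, so 10.1 × 1.8 = 18.180.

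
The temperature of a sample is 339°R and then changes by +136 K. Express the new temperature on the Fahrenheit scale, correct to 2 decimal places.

Initial temperature in Celsius: (339 - 491.67) × 5/9 = -84.8167°C.
The 136 K change is an interval; Kelvin and Celsius degrees are the same size, so ΔC = +136°C.
Final Celsius temperature: -84.8167 + 136.0000 = 51.1833°C.
In Fahrenheit: 51.1833 × 1.8 + 32 = 124.13°F.

124.13°F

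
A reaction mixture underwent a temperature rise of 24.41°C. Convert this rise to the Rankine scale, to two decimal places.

43.94°R

An interval of 1°C corresponds to 1.8°R.
24.41 × 1.8 = 43.94.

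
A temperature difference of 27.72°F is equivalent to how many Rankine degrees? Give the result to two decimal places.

Fahrenheit and Rankine degrees are the same size, so the interval is unchanged: 27.72.

27.72°R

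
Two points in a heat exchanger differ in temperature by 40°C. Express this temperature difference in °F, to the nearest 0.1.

An interval of 1°C corresponds to 1.8°F.
40 × 1.8 = 72.0.

72.0°F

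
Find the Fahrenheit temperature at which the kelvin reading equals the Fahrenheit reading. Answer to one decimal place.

Let F be the Fahrenheit reading. The kelvin reading is K = 5/9·F + 255.372.
Set K = F: 5/9·F + 255.372 = F.
(-4/9)·F = -255.372  ⇒  F = 574.6.

574.6°F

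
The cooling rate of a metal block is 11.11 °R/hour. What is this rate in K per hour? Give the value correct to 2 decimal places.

6.17 K/hour

The quantity depends on a temperature interval, so only the ratio of degree sizes applies; the offset between the scales is irrelevant.
A change of 1°R is a change of 5/9 K, so 11.11 × 5/9 = 6.17.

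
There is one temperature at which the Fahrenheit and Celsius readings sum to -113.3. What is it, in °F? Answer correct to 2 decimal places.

-61.41°F

Let F be the Fahrenheit reading. The Celsius reading is C = 5/9·F - 17.7778.
Require F + C = -113.3: (14/9)·F - 17.7778 = -113.3.
F = (-113.3 + 17.7778) / (14/9) = -61.41.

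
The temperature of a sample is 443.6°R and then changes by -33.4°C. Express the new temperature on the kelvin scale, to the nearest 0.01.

Initial temperature in Celsius: (443.6 - 491.67) × 5/9 = -26.7056°C.
Final Celsius temperature: -26.7056 - 33.4000 = -60.1056°C.
In kelvin: -60.1056 + 273.15 = 213.04 K.

213.04 K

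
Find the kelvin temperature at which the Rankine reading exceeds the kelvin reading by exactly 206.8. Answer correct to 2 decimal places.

258.50 K

Let K be the kelvin reading. The Rankine reading is R = 1.8·K.
Require R - K = 206.8: (0.8)·K = 206.8.
K = (206.8) / (0.8) = 258.50.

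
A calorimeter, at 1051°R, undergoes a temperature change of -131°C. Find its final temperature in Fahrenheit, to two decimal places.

355.53°F

Initial temperature in Celsius: (1051 - 491.67) × 5/9 = 310.7389°C.
Final Celsius temperature: 310.7389 - 131.0000 = 179.7389°C.
In Fahrenheit: 179.7389 × 1.8 + 32 = 355.53°F.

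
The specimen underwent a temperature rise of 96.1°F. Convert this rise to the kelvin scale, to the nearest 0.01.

53.39 K

An interval of 1°F corresponds to 5/9 K.
96.1 × 5/9 = 53.39.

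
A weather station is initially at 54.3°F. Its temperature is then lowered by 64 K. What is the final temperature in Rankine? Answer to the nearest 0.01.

Initial temperature in Celsius: (54.3 - 32) × 5/9 = 12.3889°C.
The 64 K change is an interval; Kelvin and Celsius degrees are the same size, so ΔC = -64°C.
Final Celsius temperature: 12.3889 - 64.0000 = -51.6111°C.
In Rankine: -51.6111 × 1.8 + 491.67 = 398.77°R.

398.77°R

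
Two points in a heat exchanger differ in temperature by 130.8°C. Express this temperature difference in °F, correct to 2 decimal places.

235.44°F

Only the scale ratio 1.8 matters for a change in temperature.
130.8 × 1.8 = 235.44.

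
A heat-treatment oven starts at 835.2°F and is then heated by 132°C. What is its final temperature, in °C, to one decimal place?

578.2°C

Initial temperature in Celsius: (835.2 - 32) × 5/9 = 446.2222°C.
Final Celsius temperature: 446.2222 + 132.0000 = 578.2222°C.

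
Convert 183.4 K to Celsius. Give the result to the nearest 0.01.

In Celsius: 183.4 - 273.15 = -89.7500°C.

-89.75°C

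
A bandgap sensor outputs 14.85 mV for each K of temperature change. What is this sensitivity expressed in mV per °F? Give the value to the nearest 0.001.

8.250 mV per °F

The quantity depends on a temperature interval, so only the ratio of degree sizes applies; the offset between the scales is irrelevant.
A change of 1°F is a change of 5/9 K, so per °F the value is 14.85 × 5/9 = 8.250.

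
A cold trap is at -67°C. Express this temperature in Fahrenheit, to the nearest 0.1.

-88.6°F

In Fahrenheit: -67.0000 × 1.8 + 32 = -88.6°F.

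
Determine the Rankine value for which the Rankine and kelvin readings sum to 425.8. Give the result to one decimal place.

273.7°R

Let R be the Rankine reading. The kelvin reading is K = 5/9·R.
Require R + K = 425.8: (14/9)·R = 425.8.
R = (425.8) / (14/9) = 273.7.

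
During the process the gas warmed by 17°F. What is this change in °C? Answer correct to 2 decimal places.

9.44°C

For a temperature interval the offset drops out; only the factor 5/9 applies.
17 × 5/9 = 9.44.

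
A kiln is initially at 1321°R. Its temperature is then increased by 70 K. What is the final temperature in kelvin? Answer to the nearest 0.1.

Initial temperature in Celsius: (1321 - 491.67) × 5/9 = 460.7389°C.
The 70 K change is an interval; Kelvin and Celsius degrees are the same size, so ΔC = +70°C.
Final Celsius temperature: 460.7389 + 70.0000 = 530.7389°C.
In kelvin: 530.7389 + 273.15 = 803.9 K.

803.9 K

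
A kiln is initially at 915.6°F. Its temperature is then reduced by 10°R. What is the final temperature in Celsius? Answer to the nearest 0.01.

485.33°C

Initial temperature in Celsius: (915.6 - 32) × 5/9 = 490.8889°C.
The 10°R change is an interval, so only the factor 5/9 applies: -10 × 5/9 = -5.5556°C.
Final Celsius temperature: 490.8889 - 5.5556 = 485.3333°C.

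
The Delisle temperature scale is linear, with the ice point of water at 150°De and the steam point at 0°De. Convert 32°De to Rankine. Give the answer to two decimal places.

Linear interpolation between the fixed points: C = (32 - 150) × 100 / (0 - 150) = 78.6667°C.
Then 78.6667 × 1.8 + 491.67 = 633.27°R.

633.27°R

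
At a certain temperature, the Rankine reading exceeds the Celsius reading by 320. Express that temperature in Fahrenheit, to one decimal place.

Let x be the Rankine reading; then the Celsius reading is 5/9·x - 273.15.
(5/9·x - 273.15) - x = -320  ⇒  (-4/9)·x = -46.85  ⇒  x = 105.4125°R.
In Celsius: (105.4125 - 491.67) × 5/9 = -214.5875°C.
In Fahrenheit: -214.5875 × 1.8 + 32 = -354.3°F.

-354.3°F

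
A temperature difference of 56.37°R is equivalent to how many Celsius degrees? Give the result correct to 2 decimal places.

31.32°C

For a temperature interval the offset drops out; only the factor 5/9 applies.
56.37 × 5/9 = 31.32.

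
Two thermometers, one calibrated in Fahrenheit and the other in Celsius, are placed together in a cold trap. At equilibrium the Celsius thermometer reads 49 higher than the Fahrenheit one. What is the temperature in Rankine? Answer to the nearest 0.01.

309.42°R

Let x be the Fahrenheit reading; then the Celsius reading is 5/9·x - 17.7778.
(5/9·x - 17.7778) - x = 49  ⇒  (-4/9)·x = 66.7778  ⇒  x = -150.2500°F.
In Celsius: (-150.25 - 32) × 5/9 = -101.2500°C.
In Rankine: -101.2500 × 1.8 + 491.67 = 309.42°R.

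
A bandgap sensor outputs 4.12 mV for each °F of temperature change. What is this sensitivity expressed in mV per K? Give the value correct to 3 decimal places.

The quantity depends on a temperature interval, so only the ratio of degree sizes applies; the offset between the scales is irrelevant.
A change of 1 K is a change of 1.8°F, so per K the value is 4.12 × 1.8 = 7.416.

7.416 mV per K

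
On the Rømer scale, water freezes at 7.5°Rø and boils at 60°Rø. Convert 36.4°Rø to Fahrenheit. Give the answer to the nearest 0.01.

Linear interpolation between the fixed points: C = (36.4 - 7.5) × 100 / (60 - 7.5) = 55.0476°C.
Then 55.0476 × 1.8 + 32 = 131.09°F.

131.09°F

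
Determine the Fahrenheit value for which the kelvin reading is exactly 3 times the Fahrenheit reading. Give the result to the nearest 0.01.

104.47°F

Let F be the Fahrenheit reading. The kelvin reading is K = 5/9·F + 255.372.
Require K = 3·F: 5/9·F + 255.372 = 3·F.
(-22/9)·F = -255.372  ⇒  F = 104.47.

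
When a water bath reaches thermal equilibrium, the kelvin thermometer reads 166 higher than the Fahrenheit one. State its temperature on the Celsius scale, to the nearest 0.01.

93.94°C

Let x be the Fahrenheit reading; then the kelvin reading is 5/9·x + 255.372.
(5/9·x + 255.372) - x = 166  ⇒  (-4/9)·x = -89.3722  ⇒  x = 201.0875°F.
In Celsius: (201.0875 - 32) × 5/9 = 93.94°C.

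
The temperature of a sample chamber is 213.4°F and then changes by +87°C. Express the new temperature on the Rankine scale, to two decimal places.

829.67°R

Initial temperature in Celsius: (213.4 - 32) × 5/9 = 100.7778°C.
Final Celsius temperature: 100.7778 + 87.0000 = 187.7778°C.
In Rankine: 187.7778 × 1.8 + 491.67 = 829.67°R.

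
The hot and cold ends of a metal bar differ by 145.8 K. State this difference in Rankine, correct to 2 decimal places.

For a temperature interval the offset drops out; only the factor 1.8 applies.
145.8 × 1.8 = 262.44.

262.44°R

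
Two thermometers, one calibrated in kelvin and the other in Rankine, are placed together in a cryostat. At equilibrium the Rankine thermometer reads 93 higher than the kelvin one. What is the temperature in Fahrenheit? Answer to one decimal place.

-250.4°F

Let x be the kelvin reading; then the Rankine reading is 1.8·x.
(1.8·x) - x = 93  ⇒  (0.8)·x = 93  ⇒  x = 116.2500 K.
In Celsius: 116.25 - 273.15 = -156.9000°C.
In Fahrenheit: -156.9000 × 1.8 + 32 = -250.4°F.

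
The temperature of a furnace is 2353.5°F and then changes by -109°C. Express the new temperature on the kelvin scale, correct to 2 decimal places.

Initial temperature in Celsius: (2353.5 - 32) × 5/9 = 1289.7222°C.
Final Celsius temperature: 1289.7222 - 109.0000 = 1180.7222°C.
In kelvin: 1180.7222 + 273.15 = 1453.87 K.

1453.87 K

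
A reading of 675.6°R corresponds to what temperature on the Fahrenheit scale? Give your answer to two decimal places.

In Celsius: (675.6 - 491.67) × 5/9 = 102.1833°C.
In Fahrenheit: 102.1833 × 1.8 + 32 = 215.93°F.

215.93°F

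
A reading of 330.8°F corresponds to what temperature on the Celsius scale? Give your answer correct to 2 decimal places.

166.00°C

In Celsius: (330.8 - 32) × 5/9 = 166.0000°C.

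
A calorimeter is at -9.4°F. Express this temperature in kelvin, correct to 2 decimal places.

250.15 K

In Celsius: (-9.4 - 32) × 5/9 = -23.0000°C.
In kelvin: -23.0000 + 273.15 = 250.15 K.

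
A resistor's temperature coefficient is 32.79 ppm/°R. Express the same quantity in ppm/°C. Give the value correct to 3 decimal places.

59.022 ppm/°C

The quantity depends on a temperature interval, so only the ratio of degree sizes applies; the offset between the scales is irrelevant.
A change of 1°C is a change of 1.8°R, so per °C the value is 32.79 × 1.8 = 59.022.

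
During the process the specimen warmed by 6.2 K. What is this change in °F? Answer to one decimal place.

11.2°F

For a temperature interval the offset drops out; only the factor 1.8 applies.
6.2 × 1.8 = 11.2.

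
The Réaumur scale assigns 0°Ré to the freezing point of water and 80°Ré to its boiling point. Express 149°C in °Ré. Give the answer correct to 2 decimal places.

119.20°Ré

Linearly onto the Réaumur scale: 0 + (149.0000 / 100) × (80 - 0) = 119.20°Ré.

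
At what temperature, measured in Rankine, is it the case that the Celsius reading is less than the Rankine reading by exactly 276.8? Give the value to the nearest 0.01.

8.21°R

Let R be the Rankine reading. The Celsius reading is C = 5/9·R - 273.15.
Require C - R = -276.8: (-4/9)·R - 273.15 = -276.8.
R = (-276.8 + 273.15) / (-4/9) = 8.21.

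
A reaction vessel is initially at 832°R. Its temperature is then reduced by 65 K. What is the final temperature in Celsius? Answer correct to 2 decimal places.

Initial temperature in Celsius: (832 - 491.67) × 5/9 = 189.0722°C.
The 65 K change is an interval; Kelvin and Celsius degrees are the same size, so ΔC = -65°C.
Final Celsius temperature: 189.0722 - 65.0000 = 124.0722°C.

124.07°C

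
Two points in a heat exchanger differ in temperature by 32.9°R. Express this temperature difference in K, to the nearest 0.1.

An interval of 1°R corresponds to 5/9 K.
32.9 × 5/9 = 18.3.

18.3 K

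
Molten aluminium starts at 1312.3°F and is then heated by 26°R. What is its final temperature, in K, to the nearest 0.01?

998.87 K

Initial temperature in Celsius: (1312.3 - 32) × 5/9 = 711.2778°C.
The 26°R change is an interval, so only the factor 5/9 applies: +26 × 5/9 = +14.4444°C.
Final Celsius temperature: 711.2778 + 14.4444 = 725.7222°C.
In kelvin: 725.7222 + 273.15 = 998.87 K.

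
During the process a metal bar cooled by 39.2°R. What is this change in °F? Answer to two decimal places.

39.20°F

Rankine and Fahrenheit degrees are the same size, so the interval is unchanged: 39.20.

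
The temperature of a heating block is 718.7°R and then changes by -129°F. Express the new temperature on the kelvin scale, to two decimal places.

327.61 K

Initial temperature in Celsius: (718.7 - 491.67) × 5/9 = 126.1278°C.
The 129°F change is an interval, so only the factor 5/9 applies: -129 × 5/9 = -71.6667°C.
Final Celsius temperature: 126.1278 - 71.6667 = 54.4611°C.
In kelvin: 54.4611 + 273.15 = 327.61 K.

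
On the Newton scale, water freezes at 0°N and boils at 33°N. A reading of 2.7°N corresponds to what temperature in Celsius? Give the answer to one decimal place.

8.2°C

Linear interpolation between the fixed points: C = (2.7 - 0) × 100 / (33 - 0) = 8.1818°C.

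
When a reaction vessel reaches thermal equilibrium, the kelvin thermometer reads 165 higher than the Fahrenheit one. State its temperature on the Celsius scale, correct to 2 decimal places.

95.19°C

Let x be the Fahrenheit reading; then the kelvin reading is 5/9·x + 255.372.
(5/9·x + 255.372) - x = 165  ⇒  (-4/9)·x = -90.3722  ⇒  x = 203.3375°F.
In Celsius: (203.3375 - 32) × 5/9 = 95.19°C.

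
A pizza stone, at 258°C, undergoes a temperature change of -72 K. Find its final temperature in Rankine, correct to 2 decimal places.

826.47°R

The 72 K change is an interval; Kelvin and Celsius degrees are the same size, so ΔC = -72°C.
Final Celsius temperature: 258.0000 - 72.0000 = 186.0000°C.
In Rankine: 186.0000 × 1.8 + 491.67 = 826.47°R.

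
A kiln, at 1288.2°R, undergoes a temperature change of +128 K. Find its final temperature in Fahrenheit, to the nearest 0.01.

1058.93°F

Initial temperature in Celsius: (1288.2 - 491.67) × 5/9 = 442.5167°C.
The 128 K change is an interval; Kelvin and Celsius degrees are the same size, so ΔC = +128°C.
Final Celsius temperature: 442.5167 + 128.0000 = 570.5167°C.
In Fahrenheit: 570.5167 × 1.8 + 32 = 1058.93°F.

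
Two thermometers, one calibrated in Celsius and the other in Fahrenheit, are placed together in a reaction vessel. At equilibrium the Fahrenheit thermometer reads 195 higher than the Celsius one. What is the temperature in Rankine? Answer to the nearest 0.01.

Let x be the Celsius reading; then the Fahrenheit reading is 1.8·x + 32.
(1.8·x + 32) - x = 195  ⇒  (0.8)·x = 163  ⇒  x = 203.7500°C.
In Rankine: 203.7500 × 1.8 + 491.67 = 858.42°R.

858.42°R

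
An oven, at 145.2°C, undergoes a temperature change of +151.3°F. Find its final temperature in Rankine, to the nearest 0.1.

904.3°R

The 151.3°F change is an interval, so only the factor 5/9 applies: +151.3 × 5/9 = +84.0556°C.
Final Celsius temperature: 145.2000 + 84.0556 = 229.2556°C.
In Rankine: 229.2556 × 1.8 + 491.67 = 904.3°R.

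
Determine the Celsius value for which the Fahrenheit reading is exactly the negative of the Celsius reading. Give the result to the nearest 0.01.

Let C be the Celsius reading. The Fahrenheit reading is F = 1.8·C + 32.
Require F = -1·C: 1.8·C + 32 = -1·C.
(2.8)·C = -32  ⇒  C = -11.43.

-11.43°C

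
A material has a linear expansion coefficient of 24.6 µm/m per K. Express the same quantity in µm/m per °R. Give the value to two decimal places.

The quantity depends on a temperature interval, so only the ratio of degree sizes applies; the offset between the scales is irrelevant.
A change of 1°R is a change of 5/9 K, so per °R the value is 24.6 × 5/9 = 13.67.

13.67 µm/m per °R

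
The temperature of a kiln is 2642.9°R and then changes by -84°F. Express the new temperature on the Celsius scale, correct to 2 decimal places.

Initial temperature in Celsius: (2642.9 - 491.67) × 5/9 = 1195.1278°C.
The 84°F change is an interval, so only the factor 5/9 applies: -84 × 5/9 = -46.6667°C.
Final Celsius temperature: 1195.1278 - 46.6667 = 1148.4611°C.

1148.46°C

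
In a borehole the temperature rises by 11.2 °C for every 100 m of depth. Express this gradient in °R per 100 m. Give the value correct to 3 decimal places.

The quantity depends on a temperature interval, so only the ratio of degree sizes applies; the offset between the scales is irrelevant.
A change of 1°C is a change of 1.8°R, so 11.2 × 1.8 = 20.160.

20.160 °R/100 m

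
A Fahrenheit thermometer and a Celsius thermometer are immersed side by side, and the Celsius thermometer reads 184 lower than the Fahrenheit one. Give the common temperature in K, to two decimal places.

Let x be the Fahrenheit reading; then the Celsius reading is 5/9·x - 17.7778.
(5/9·x - 17.7778) - x = -184  ⇒  (-4/9)·x = -166.222  ⇒  x = 374.0000°F.
In Celsius: (374 - 32) × 5/9 = 190.0000°C.
In kelvin: 190.0000 + 273.15 = 463.15 K.

463.15 K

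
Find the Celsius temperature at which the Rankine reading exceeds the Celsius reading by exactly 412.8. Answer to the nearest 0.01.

Let C be the Celsius reading. The Rankine reading is R = 1.8·C + 491.67.
Require R - C = 412.8: (0.8)·C + 491.67 = 412.8.
C = (412.8 - 491.67) / (0.8) = -98.59.

-98.59°C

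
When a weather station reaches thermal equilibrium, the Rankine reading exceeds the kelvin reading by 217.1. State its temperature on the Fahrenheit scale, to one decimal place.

28.8°F

Let x be the kelvin reading; then the Rankine reading is 1.8·x.
(1.8·x) - x = 217.1  ⇒  (0.8)·x = 217.1  ⇒  x = 271.3750 K.
In Celsius: 271.375 - 273.15 = -1.7750°C.
In Fahrenheit: -1.7750 × 1.8 + 32 = 28.8°F.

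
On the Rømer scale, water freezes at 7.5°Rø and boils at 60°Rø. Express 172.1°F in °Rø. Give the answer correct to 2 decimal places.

First in Celsius: (172.1 - 32) × 5/9 = 77.8333°C.
Linearly onto the Rømer scale: 7.5 + (77.8333 / 100) × (60 - 7.5) = 48.36°Rø.

48.36°Rø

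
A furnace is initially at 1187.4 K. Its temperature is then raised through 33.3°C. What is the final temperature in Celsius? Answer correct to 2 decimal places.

Initial temperature in Celsius: 1187.4 - 273.15 = 914.2500°C.
Final Celsius temperature: 914.2500 + 33.3000 = 947.5500°C.

947.55°C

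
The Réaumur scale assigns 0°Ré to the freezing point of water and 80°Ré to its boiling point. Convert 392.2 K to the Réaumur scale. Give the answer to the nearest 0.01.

First in Celsius: 392.2 - 273.15 = 119.0500°C.
Linearly onto the Réaumur scale: 0 + (119.0500 / 100) × (80 - 0) = 95.24°Ré.

95.24°Ré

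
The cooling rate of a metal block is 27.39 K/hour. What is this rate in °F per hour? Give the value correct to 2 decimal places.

49.30 °F/hour

The quantity depends on a temperature interval, so only the ratio of degree sizes applies; the offset between the scales is irrelevant.
A change of 1 K is a change of 1.8°F, so 27.39 × 1.8 = 49.30.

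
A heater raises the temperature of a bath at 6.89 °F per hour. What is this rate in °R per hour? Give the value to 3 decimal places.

The quantity depends on a temperature interval, so only the ratio of degree sizes applies; the offset between the scales is irrelevant.
A change of 1°F is a change of 1°R, so 6.89 × 1 = 6.890.

6.890 °R/hour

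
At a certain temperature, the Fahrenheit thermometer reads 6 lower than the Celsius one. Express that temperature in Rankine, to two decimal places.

Let x be the Celsius reading; then the Fahrenheit reading is 1.8·x + 32.
(1.8·x + 32) - x = -6  ⇒  (0.8)·x = -38  ⇒  x = -47.5000°C.
In Rankine: -47.5000 × 1.8 + 491.67 = 406.17°R.

406.17°R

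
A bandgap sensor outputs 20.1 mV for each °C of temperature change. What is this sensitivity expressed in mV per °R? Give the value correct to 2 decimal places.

Since only a temperature interval is involved, the additive offset between the scales drops out.
A change of 1°R is a change of 5/9°C, so per °R the value is 20.1 × 5/9 = 11.17.

11.17 mV per °R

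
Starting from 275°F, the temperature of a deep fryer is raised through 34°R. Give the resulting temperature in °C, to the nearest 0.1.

Initial temperature in Celsius: (275 - 32) × 5/9 = 135.0000°C.
The 34°R change is an interval, so only the factor 5/9 applies: +34 × 5/9 = +18.8889°C.
Final Celsius temperature: 135.0000 + 18.8889 = 153.8889°C.

153.9°C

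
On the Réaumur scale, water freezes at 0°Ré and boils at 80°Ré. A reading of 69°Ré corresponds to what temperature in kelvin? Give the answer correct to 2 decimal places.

Linear interpolation between the fixed points: C = (69 - 0) × 100 / (80 - 0) = 86.2500°C.
Then 86.2500 + 273.15 = 359.40 K.

359.40 K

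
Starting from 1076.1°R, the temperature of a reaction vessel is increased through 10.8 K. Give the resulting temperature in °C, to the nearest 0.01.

335.48°C

Initial temperature in Celsius: (1076.1 - 491.67) × 5/9 = 324.6833°C.
The 10.8 K change is an interval; Kelvin and Celsius degrees are the same size, so ΔC = +10.8°C.
Final Celsius temperature: 324.6833 + 10.8000 = 335.4833°C.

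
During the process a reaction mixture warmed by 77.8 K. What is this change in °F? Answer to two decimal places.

For a temperature interval the offset drops out; only the factor 1.8 applies.
77.8 × 1.8 = 140.04.

140.04°F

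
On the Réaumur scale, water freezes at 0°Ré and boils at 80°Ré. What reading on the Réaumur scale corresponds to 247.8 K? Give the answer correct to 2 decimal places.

-20.28°Ré

First in Celsius: 247.8 - 273.15 = -25.3500°C.
Linearly onto the Réaumur scale: 0 + (-25.3500 / 100) × (80 - 0) = -20.28°Ré.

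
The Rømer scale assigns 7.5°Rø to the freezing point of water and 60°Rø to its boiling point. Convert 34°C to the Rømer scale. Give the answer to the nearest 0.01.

Linearly onto the Rømer scale: 7.5 + (34.0000 / 100) × (60 - 7.5) = 25.35°Rø.

25.35°Rø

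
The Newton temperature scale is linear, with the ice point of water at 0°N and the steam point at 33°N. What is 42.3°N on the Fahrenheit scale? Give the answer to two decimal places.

Linear interpolation between the fixed points: C = (42.3 - 0) × 100 / (33 - 0) = 128.1818°C.
Then 128.1818 × 1.8 + 32 = 262.73°F.

262.73°F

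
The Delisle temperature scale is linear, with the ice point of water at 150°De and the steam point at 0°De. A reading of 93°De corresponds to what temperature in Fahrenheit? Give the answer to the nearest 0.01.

Linear interpolation between the fixed points: C = (93 - 150) × 100 / (0 - 150) = 38.0000°C.
Then 38.0000 × 1.8 + 32 = 100.40°F.

100.40°F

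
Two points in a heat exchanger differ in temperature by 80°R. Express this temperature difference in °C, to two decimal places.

44.44°C

Only the scale ratio 5/9 matters for a change in temperature.
80 × 5/9 = 44.44.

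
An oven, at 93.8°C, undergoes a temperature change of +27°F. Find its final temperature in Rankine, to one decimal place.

The 27°F change is an interval, so only the factor 5/9 applies: +27 × 5/9 = +15.0000°C.
Final Celsius temperature: 93.8000 + 15.0000 = 108.8000°C.
In Rankine: 108.8000 × 1.8 + 491.67 = 687.5°R.

687.5°R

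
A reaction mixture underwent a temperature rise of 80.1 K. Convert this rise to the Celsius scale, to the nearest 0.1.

Kelvin and Celsius degrees are the same size, so the interval is unchanged: 80.1.

80.1°C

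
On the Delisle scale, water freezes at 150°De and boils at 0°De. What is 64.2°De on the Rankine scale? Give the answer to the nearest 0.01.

Linear interpolation between the fixed points: C = (64.2 - 150) × 100 / (0 - 150) = 57.2000°C.
Then 57.2000 × 1.8 + 491.67 = 594.63°R.

594.63°R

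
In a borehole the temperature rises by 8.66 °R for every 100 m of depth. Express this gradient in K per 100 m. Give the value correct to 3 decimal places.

The quantity depends on a temperature interval, so only the ratio of degree sizes applies; the offset between the scales is irrelevant.
A change of 1°R is a change of 5/9 K, so 8.66 × 5/9 = 4.811.

4.811 K/100 m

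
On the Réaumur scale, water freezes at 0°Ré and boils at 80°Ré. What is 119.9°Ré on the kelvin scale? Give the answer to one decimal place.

423.0 K

Linear interpolation between the fixed points: C = (119.9 - 0) × 100 / (80 - 0) = 149.8750°C.
Then 149.8750 + 273.15 = 423.0 K.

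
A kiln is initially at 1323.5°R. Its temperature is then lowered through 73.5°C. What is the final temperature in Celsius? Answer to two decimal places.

Initial temperature in Celsius: (1323.5 - 491.67) × 5/9 = 462.1278°C.
Final Celsius temperature: 462.1278 - 73.5000 = 388.6278°C.

388.63°C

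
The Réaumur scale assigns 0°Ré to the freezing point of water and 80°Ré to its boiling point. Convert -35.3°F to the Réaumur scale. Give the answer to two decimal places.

First in Celsius: (-35.3 - 32) × 5/9 = -37.3889°C.
Linearly onto the Réaumur scale: 0 + (-37.3889 / 100) × (80 - 0) = -29.91°Ré.

-29.91°Ré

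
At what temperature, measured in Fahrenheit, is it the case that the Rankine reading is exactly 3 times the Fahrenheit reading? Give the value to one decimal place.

Let F be the Fahrenheit reading. The Rankine reading is R = 1·F + 459.67.
Require R = 3·F: 1·F + 459.67 = 3·F.
(-2)·F = -459.67  ⇒  F = 229.8.

229.8°F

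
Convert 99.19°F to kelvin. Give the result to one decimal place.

In Celsius: (99.19 - 32) × 5/9 = 37.3278°C.
In kelvin: 37.3278 + 273.15 = 310.5 K.

310.5 K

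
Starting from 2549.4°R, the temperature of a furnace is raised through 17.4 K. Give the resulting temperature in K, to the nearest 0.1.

Initial temperature in Celsius: (2549.4 - 491.67) × 5/9 = 1143.1833°C.
The 17.4 K change is an interval; Kelvin and Celsius degrees are the same size, so ΔC = +17.4°C.
Final Celsius temperature: 1143.1833 + 17.4000 = 1160.5833°C.
In kelvin: 1160.5833 + 273.15 = 1433.7 K.

1433.7 K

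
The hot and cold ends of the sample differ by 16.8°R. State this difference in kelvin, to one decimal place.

9.3 K

An interval of 1°R corresponds to 5/9 K.
16.8 × 5/9 = 9.3.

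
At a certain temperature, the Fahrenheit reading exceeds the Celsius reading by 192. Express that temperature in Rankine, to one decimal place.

Let x be the Celsius reading; then the Fahrenheit reading is 1.8·x + 32.
(1.8·x + 32) - x = 192  ⇒  (0.8)·x = 160  ⇒  x = 200.0000°C.
In Rankine: 200.0000 × 1.8 + 491.67 = 851.7°R.

851.7°R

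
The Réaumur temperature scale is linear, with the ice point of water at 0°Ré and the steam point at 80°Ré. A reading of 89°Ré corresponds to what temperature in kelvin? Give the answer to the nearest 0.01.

384.40 K

Linear interpolation between the fixed points: C = (89 - 0) × 100 / (80 - 0) = 111.2500°C.
Then 111.2500 + 273.15 = 384.40 K.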